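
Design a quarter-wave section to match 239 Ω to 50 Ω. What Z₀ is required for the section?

Z_qwt ≈ 109 Ω

Z_qwt = √(Z_0·R_L) = √(50 × 239) = √11950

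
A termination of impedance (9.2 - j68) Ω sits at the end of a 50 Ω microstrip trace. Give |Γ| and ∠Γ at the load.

Γ = (Z_L − Z_0)/(Z_L + Z_0) = (-40.8 − j68)/(59.2 − j68)
|Γ| = 79.3/90.2 = 0.88

Γ ≈ 0.88 ∠ -72°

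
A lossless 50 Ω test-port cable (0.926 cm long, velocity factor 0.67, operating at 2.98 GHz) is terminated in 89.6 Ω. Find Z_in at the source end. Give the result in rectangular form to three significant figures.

Z_in ≈ 39.4 − j24 Ω

λ = v/f = 0.67·c / 2.98 GHz = 0.0674 m
βl = 2π·l/λ = 2π × 0.137 = 49.4°
tan(βl) = tan(49.4°) = 1.17
Z_in = Z_0·(Z_L + jZ_0·tanβl)/(Z_0 + jZ_L·tanβl)
     = 50·(89.6 + j58.4)/(50 + j105)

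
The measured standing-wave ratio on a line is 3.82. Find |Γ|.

|Γ| ≈ 0.585

|Γ| = (S − 1)/(S + 1) = (3.82 − 1)/(3.82 + 1) = 2.82/4.82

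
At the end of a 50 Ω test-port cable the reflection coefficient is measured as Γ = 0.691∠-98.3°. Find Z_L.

Z_L ≈ 15.6 − j40.8 Ω

Z_L = Z_0·(1 + Γ)/(1 − Γ) = 50·(0.9 − j0.684)/(1.1 + j0.684)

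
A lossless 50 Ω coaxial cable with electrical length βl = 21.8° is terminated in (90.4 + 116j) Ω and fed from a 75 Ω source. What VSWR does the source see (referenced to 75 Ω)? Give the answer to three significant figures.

tan(βl) = 0.4
Z_in = Z_0·(Z_L + jZ_0·tanβl)/(Z_0 + jZ_L·tanβl) = 199 − j105 Ω
Γ_s = (Z_in − Z_s)/(Z_in + Z_s) = (124 − j105)/(274 − j105), |Γ_s| = 0.554
VSWR = (1 + |Γ_s|)/(1 − |Γ_s|)

VSWR ≈ 3.48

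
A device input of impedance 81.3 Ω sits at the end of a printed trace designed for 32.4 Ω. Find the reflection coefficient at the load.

Γ = 0.43

Γ = (Z_L − Z_0)/(Z_L + Z_0) = (81.3 − 32.4)/(81.3 + 32.4) = 48.9/113.7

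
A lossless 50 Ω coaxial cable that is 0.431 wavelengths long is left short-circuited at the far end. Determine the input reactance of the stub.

βl = 2π × 0.431 = 155°
tan(βl) = -0.463
For a short-circuited stub, Z_in = jZ_0·tan(βl)

X_in ≈ -23.1 Ω (capacitive)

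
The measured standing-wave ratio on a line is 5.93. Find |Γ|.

|Γ| ≈ 0.711

|Γ| = (S − 1)/(S + 1) = (5.93 − 1)/(5.93 + 1) = 4.93/6.93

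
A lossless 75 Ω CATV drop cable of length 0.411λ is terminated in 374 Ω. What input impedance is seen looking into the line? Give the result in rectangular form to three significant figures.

βl = 2π × 0.411 = 148°
tan(βl) = tan(148°) = -0.626
Z_in = Z_0·(Z_L + jZ_0·tanβl)/(Z_0 + jZ_L·tanβl)
     = 75·(374 − j46.9)/(75 − j234)

Z_in ≈ 48.5 + j104 Ω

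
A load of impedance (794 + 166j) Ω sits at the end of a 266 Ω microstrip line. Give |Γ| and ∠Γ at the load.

Γ ≈ 0.516 ∠ 8.55°

Γ = (Z_L − Z_0)/(Z_L + Z_0) = (528 + j166)/(1060 + j166)
|Γ| = 553/1070 = 0.516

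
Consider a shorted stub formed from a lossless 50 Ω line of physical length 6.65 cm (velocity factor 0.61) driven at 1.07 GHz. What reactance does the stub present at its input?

X_in ≈ -42 Ω (capacitive)

λ = v/f = 0.61·c / 1.07 GHz = 0.171 m
βl = 2π·l/λ = 2π × 0.389 = 140°
tan(βl) = -0.84
For a shorted stub, Z_in = jZ_0·tan(βl)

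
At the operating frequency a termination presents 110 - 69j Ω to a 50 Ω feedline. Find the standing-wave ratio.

VSWR ≈ 3.21

Γ = (Z_L − Z_0)/(Z_L + Z_0) = (60 − j69)/(160 − j69)
|Γ| = 91.4/174 = 0.525
VSWR = (1 + |Γ|)/(1 − |Γ|) = 1.52/0.475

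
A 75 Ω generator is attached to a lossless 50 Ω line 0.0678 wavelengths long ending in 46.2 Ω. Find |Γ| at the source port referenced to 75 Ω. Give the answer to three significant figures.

βl = 2π × 0.0678 = 24.4°
tan(βl) = 0.454
Z_in = Z_0·(Z_L + jZ_0·tanβl)/(Z_0 + jZ_L·tanβl) = 47.4 + j2.82 Ω
Γ_s = (Z_in − Z_s)/(Z_in + Z_s) = (-27.6 + j2.82)/(122 + j2.82), |Γ_s| = 0.227

|Γ| ≈ 0.227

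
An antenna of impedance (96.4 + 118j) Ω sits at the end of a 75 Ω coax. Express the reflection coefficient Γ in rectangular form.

Γ = (Z_L − Z_0)/(Z_L + Z_0) = (21.4 + j118)/(171.4 + j118)

Γ ≈ 0.406 + j0.409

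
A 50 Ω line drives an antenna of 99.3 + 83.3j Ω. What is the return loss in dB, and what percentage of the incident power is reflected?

RL ≈ 4.94 dB; 32.1% of incident power reflected

Γ = (49.3 + j83.3)/(149.3 + j83.3), |Γ| = 0.566
RL = −20·log₁₀(0.566) = 4.94 dB
P_refl/P_inc = |Γ|² = 0.321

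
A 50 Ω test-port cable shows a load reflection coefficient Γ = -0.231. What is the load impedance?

Z_L = Z_0·(1 + Γ)/(1 − Γ) = 50·(0.769)/(1.23)

Z_L ≈ 31.2 Ω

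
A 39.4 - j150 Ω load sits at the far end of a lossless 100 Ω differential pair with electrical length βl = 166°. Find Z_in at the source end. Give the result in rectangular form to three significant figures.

tan(βl) = tan(166°) = -0.249
Z_in = Z_0·(Z_L + jZ_0·tanβl)/(Z_0 + jZ_L·tanβl)
     = 100·(39.4 − j175)/(62.6 − j9.82)

Z_in ≈ 104 − j263 Ω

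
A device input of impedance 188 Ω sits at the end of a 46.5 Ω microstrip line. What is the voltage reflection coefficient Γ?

Γ = 0.603

Γ = (Z_L − Z_0)/(Z_L + Z_0) = (188 − 46.5)/(188 + 46.5) = 141.5/234.5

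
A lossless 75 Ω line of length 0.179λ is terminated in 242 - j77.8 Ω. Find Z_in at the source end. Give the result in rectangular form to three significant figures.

Z_in ≈ 23.4 − j24.9 Ω

βl = 2π × 0.179 = 64.4°
tan(βl) = tan(64.4°) = 2.09
Z_in = Z_0·(Z_L + jZ_0·tanβl)/(Z_0 + jZ_L·tanβl)
     = 75·(242 + j79)/(238 + j506)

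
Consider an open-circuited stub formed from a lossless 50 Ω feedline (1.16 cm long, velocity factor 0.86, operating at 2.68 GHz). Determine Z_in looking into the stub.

Z_in ≈ −j52.9 Ω

λ = v/f = 0.86·c / 2.68 GHz = 0.0963 m
βl = 2π·l/λ = 2π × 0.12 = 43.4°
tan(βl) = 0.945
For an open-circuited stub, Z_in = −jZ_0·cot(βl) = −jZ_0/tan(βl)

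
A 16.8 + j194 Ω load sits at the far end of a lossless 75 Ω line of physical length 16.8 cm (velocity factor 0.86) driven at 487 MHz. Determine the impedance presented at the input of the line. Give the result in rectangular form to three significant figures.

Z_in ≈ 2.18 + j4.12 Ω

λ = v/f = 0.86·c / 487 MHz = 0.53 m
βl = 2π·l/λ = 2π × 0.317 = 114°
tan(βl) = tan(114°) = -2.23
Z_in = Z_0·(Z_L + jZ_0·tanβl)/(Z_0 + jZ_L·tanβl)
     = 75·(16.8 + j26.8)/(507 − j37.4)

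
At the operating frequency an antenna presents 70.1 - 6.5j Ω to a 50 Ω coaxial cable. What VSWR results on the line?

Γ = (Z_L − Z_0)/(Z_L + Z_0) = (20.1 − j6.5)/(120.1 − j6.5)
|Γ| = 21.1/120 = 0.176
VSWR = (1 + |Γ|)/(1 − |Γ|) = 1.18/0.824

VSWR ≈ 1.43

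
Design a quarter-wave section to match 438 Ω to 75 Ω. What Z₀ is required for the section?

Z_qwt ≈ 181 Ω

Z_qwt = √(Z_0·R_L) = √(75 × 438) = √32850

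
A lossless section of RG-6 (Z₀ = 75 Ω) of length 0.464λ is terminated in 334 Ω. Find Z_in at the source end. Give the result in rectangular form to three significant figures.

βl = 2π × 0.464 = 167°
tan(βl) = tan(167°) = -0.23
Z_in = Z_0·(Z_L + jZ_0·tanβl)/(Z_0 + jZ_L·tanβl)
     = 75·(334 − j17.3)/(75 − j76.9)

Z_in ≈ 172 + j159 Ω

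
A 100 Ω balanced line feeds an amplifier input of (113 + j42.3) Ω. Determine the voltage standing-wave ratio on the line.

VSWR ≈ 1.51

Γ = (Z_L − Z_0)/(Z_L + Z_0) = (13 + j42.3)/(213 + j42.3)
|Γ| = 44.3/217 = 0.204
VSWR = (1 + |Γ|)/(1 − |Γ|) = 1.2/0.796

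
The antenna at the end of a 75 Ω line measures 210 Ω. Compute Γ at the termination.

Γ = 0.474

Γ = (Z_L − Z_0)/(Z_L + Z_0) = (210 − 75)/(210 + 75) = 135/285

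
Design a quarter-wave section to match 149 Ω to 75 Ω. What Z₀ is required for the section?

Z_qwt ≈ 106 Ω

Z_qwt = √(Z_0·R_L) = √(75 × 149) = √11180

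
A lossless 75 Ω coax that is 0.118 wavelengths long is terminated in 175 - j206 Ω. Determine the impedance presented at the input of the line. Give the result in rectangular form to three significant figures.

Z_in ≈ 19 − j50.6 Ω

βl = 2π × 0.118 = 42.5°
tan(βl) = tan(42.5°) = 0.916
Z_in = Z_0·(Z_L + jZ_0·tanβl)/(Z_0 + jZ_L·tanβl)
     = 75·(175 − j137)/(264 + j160)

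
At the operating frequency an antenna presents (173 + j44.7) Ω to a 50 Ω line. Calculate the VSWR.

Γ = (Z_L − Z_0)/(Z_L + Z_0) = (123 + j44.7)/(223 + j44.7)
|Γ| = 131/227 = 0.575
VSWR = (1 + |Γ|)/(1 − |Γ|) = 1.58/0.425

VSWR ≈ 3.71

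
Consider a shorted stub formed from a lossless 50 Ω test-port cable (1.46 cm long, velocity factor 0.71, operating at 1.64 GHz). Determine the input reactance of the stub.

λ = v/f = 0.71·c / 1.64 GHz = 0.13 m
βl = 2π·l/λ = 2π × 0.112 = 40.5°
tan(βl) = 0.853
For a shorted stub, Z_in = jZ_0·tan(βl)

X_in ≈ 42.7 Ω (inductive)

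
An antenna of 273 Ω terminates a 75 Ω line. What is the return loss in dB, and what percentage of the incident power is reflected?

RL ≈ 4.9 dB; 32.4% of incident power reflected

Γ = (273 − 75)/(273 + 75) = 0.569
RL = −20·log₁₀(0.569) = 4.9 dB
P_refl/P_inc = |Γ|² = 0.324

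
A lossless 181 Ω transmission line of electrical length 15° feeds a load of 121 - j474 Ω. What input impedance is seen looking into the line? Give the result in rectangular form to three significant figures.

tan(βl) = tan(15°) = 0.268
Z_in = Z_0·(Z_L + jZ_0·tanβl)/(Z_0 + jZ_L·tanβl)
     = 181·(121 − j426)/(308 + j32.4)

Z_in ≈ 44.3 − j255 Ω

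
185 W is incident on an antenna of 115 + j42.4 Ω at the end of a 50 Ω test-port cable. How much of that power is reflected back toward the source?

|Γ| = |(65 + j42.4)/(165 + j42.4)| = 0.456
|Γ|² = 0.208
P_refl = |Γ|²·P_inc = 38.4 W, P_del = (1 − |Γ|²)·P_inc = 147 W

P_reflected ≈ 38.4 W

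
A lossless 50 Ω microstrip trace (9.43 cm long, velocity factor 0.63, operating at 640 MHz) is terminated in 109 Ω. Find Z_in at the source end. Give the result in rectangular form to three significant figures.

Z_in ≈ 26.7 + j17.6 Ω

λ = v/f = 0.63·c / 640 MHz = 0.295 m
βl = 2π·l/λ = 2π × 0.319 = 115°
tan(βl) = tan(115°) = -2.15
Z_in = Z_0·(Z_L + jZ_0·tanβl)/(Z_0 + jZ_L·tanβl)
     = 50·(109 − j107)/(50 − j234)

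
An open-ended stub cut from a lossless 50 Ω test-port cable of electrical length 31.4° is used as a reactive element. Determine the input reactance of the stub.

X_in ≈ -81.9 Ω (capacitive)

tan(βl) = 0.61
For an open-ended stub, Z_in = −jZ_0·cot(βl) = −jZ_0/tan(βl)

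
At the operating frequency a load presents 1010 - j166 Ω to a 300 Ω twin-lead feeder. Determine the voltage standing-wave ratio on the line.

Γ = (Z_L − Z_0)/(Z_L + Z_0) = (710 − j166)/(1310 − j166)
|Γ| = 729/1320 = 0.552
VSWR = (1 + |Γ|)/(1 − |Γ|) = 1.55/0.448

VSWR ≈ 3.47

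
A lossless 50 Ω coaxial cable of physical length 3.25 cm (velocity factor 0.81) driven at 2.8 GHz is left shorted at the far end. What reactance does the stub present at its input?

λ = v/f = 0.81·c / 2.8 GHz = 0.0868 m
βl = 2π·l/λ = 2π × 0.374 = 135°
tan(βl) = -1.01
For a shorted stub, Z_in = jZ_0·tan(βl)

X_in ≈ -50.3 Ω (capacitive)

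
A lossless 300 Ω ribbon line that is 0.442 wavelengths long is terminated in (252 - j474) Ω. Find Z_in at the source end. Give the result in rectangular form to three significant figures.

Z_in ≈ 1110 − j587 Ω

βl = 2π × 0.442 = 159°
tan(βl) = tan(159°) = -0.381
Z_in = Z_0·(Z_L + jZ_0·tanβl)/(Z_0 + jZ_L·tanβl)
     = 300·(252 − j588)/(119 − j96.1)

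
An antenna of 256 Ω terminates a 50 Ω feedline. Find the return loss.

Γ = (256 − 50)/(256 + 50) = 0.673
RL = −20·log₁₀|Γ| = −20·log₁₀(0.673)

RL ≈ 3.44 dB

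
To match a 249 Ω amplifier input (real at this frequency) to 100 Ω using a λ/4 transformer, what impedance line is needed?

Z_qwt ≈ 158 Ω

Z_qwt = √(Z_0·R_L) = √(100 × 249) = √24900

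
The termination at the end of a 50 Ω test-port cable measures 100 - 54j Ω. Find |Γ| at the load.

Γ = (Z_L − Z_0)/(Z_L + Z_0) = (50 − j54)/(150 − j54)
|Γ| = 73.6/159

|Γ| ≈ 0.462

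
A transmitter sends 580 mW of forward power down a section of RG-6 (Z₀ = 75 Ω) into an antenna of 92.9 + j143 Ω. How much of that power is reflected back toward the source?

P_reflected ≈ 248 mW

|Γ| = |(17.9 + j143)/(167.9 + j143)| = 0.653
|Γ|² = 0.427
P_refl = |Γ|²·P_inc = 248 mW, P_del = (1 − |Γ|²)·P_inc = 332 mW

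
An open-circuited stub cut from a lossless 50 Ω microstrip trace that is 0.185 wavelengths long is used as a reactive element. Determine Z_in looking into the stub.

βl = 2π × 0.185 = 66.6°
tan(βl) = 2.31
For an open-circuited stub, Z_in = −jZ_0·cot(βl) = −jZ_0/tan(βl)

Z_in ≈ −j21.6 Ω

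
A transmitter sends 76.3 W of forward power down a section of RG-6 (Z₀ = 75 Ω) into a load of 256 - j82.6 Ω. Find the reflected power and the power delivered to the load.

|Γ| = |(181 − j82.6)/(331 − j82.6)| = 0.583
|Γ|² = 0.34
P_refl = |Γ|²·P_inc = 26 W, P_del = (1 − |Γ|²)·P_inc = 50.3 W

P_reflected ≈ 26 W; P_delivered ≈ 50.3 W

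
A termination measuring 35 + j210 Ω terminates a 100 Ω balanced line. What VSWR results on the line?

Γ = (Z_L − Z_0)/(Z_L + Z_0) = (-65 + j210)/(135 + j210)
|Γ| = 220/250 = 0.881
VSWR = (1 + |Γ|)/(1 − |Γ|) = 1.88/0.119

VSWR ≈ 15.7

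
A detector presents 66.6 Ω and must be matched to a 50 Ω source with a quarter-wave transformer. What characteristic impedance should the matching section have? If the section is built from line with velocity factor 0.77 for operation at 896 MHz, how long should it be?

Z_qwt = √(Z_0·R_L) = √(50 × 66.6) = √3330
λ = 0.77·c/f = 0.258 m, so l = λ/4 = 0.0645 m

Z_qwt ≈ 57.7 Ω; length ≈ 6.45 cm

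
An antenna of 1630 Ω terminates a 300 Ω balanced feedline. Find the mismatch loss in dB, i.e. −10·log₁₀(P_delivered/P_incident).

Γ = (1630 − 300)/(1630 + 300) = 0.689
|Γ|² = 0.475, so P_del/P_inc = 1 − |Γ|² = 0.525
ML = −10·log₁₀(1 − |Γ|²)

mismatch loss ≈ 2.8 dB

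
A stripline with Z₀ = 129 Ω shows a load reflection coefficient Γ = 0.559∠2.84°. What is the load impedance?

Z_L = Z_0·(1 + Γ)/(1 − Γ) = 129·(1.56 + j0.0277)/(0.442 − j0.0277)

Z_L ≈ 453 + j36.5 Ω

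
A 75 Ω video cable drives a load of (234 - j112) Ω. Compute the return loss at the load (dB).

Γ = (159 − j112)/(309 − j112), |Γ| = 0.592
RL = −20·log₁₀|Γ| = −20·log₁₀(0.592)

RL ≈ 4.56 dB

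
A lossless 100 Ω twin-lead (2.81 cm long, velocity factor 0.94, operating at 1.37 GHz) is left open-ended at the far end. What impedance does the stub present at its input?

λ = v/f = 0.94·c / 1.37 GHz = 0.206 m
βl = 2π·l/λ = 2π × 0.137 = 49.1°
tan(βl) = 1.16
For an open-ended stub, Z_in = −jZ_0·cot(βl) = −jZ_0/tan(βl)

Z_in ≈ −j86.5 Ω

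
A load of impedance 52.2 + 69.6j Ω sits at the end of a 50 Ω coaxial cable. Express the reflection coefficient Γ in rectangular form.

Γ = (Z_L − Z_0)/(Z_L + Z_0) = (2.2 + j69.6)/(102.2 + j69.6)

Γ ≈ 0.332 + j0.455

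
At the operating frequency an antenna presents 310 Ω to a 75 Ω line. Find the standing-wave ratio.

Γ = (310 − 75)/(310 + 75) = 0.61
VSWR = (1 + 0.61)/(1 − 0.61)

VSWR ≈ 4.13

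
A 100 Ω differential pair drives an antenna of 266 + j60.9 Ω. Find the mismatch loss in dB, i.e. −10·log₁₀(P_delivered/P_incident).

Γ = (166 + j60.9)/(366 + j60.9), |Γ| = 0.477
|Γ|² = 0.227, so P_del/P_inc = 1 − |Γ|² = 0.773
ML = −10·log₁₀(1 − |Γ|²)

mismatch loss ≈ 1.12 dB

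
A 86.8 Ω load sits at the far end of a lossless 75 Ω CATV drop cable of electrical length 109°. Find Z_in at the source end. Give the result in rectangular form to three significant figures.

tan(βl) = tan(109°) = -2.9
Z_in = Z_0·(Z_L + jZ_0·tanβl)/(Z_0 + jZ_L·tanβl)
     = 75·(86.8 − j218)/(75 − j252)

Z_in ≈ 66.6 + j6.01 Ω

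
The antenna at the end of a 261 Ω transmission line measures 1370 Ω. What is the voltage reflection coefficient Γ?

Γ = 0.68

Γ = (Z_L − Z_0)/(Z_L + Z_0) = (1370 − 261)/(1370 + 261) = 1109/1631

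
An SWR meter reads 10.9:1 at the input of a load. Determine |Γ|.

|Γ| ≈ 0.832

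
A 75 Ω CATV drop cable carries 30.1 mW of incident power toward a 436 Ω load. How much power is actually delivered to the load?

Γ = (436 − 75)/(436 + 75) = 0.706
|Γ|² = 0.499
P_refl = |Γ|²·P_inc = 15 mW, P_del = (1 − |Γ|²)·P_inc = 15.1 mW

P_delivered ≈ 15.1 mW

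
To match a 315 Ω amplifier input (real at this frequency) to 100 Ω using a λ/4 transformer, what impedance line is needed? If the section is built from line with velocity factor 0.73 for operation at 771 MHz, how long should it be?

Z_qwt ≈ 177 Ω; length ≈ 7.1 cm

Z_qwt = √(Z_0·R_L) = √(100 × 315) = √31500
λ = 0.73·c/f = 0.284 m, so l = λ/4 = 0.071 m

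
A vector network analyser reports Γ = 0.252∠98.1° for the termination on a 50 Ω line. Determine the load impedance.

Z_L = Z_0·(1 + Γ)/(1 − Γ) = 50·(0.964 + j0.249)/(1.04 − j0.249)

Z_L ≈ 41.3 + j22 Ω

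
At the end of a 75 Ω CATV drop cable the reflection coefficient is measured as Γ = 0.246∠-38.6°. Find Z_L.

Z_L ≈ 104 − j34.1 Ω

Z_L = Z_0·(1 + Γ)/(1 − Γ) = 75·(1.19 − j0.153)/(0.808 + j0.153)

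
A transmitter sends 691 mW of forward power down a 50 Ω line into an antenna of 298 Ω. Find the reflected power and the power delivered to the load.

P_reflected ≈ 351 mW; P_delivered ≈ 340 mW

Γ = (298 − 50)/(298 + 50) = 0.713
|Γ|² = 0.508
P_refl = |Γ|²·P_inc = 351 mW, P_del = (1 − |Γ|²)·P_inc = 340 mW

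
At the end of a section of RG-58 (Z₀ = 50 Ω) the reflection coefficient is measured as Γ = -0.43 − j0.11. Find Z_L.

Z_L = Z_0·(1 + Γ)/(1 − Γ) = 50·(0.57 − j0.11)/(1.43 + j0.11)

Z_L ≈ 19.5 − j5.35 Ω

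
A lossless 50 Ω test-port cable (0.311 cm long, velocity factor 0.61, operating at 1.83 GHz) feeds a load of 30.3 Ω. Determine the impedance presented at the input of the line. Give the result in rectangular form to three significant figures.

Z_in ≈ 31 + j6.17 Ω

λ = v/f = 0.61·c / 1.83 GHz = 0.1 m
βl = 2π·l/λ = 2π × 0.0311 = 11.2°
tan(βl) = tan(11.2°) = 0.198
Z_in = Z_0·(Z_L + jZ_0·tanβl)/(Z_0 + jZ_L·tanβl)
     = 50·(30.3 + j9.9)/(50 + j6)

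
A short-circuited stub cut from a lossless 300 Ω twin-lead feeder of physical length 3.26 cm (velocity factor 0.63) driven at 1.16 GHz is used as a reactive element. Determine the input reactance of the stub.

X_in ≈ 925 Ω (inductive)

λ = v/f = 0.63·c / 1.16 GHz = 0.163 m
βl = 2π·l/λ = 2π × 0.2 = 72°
tan(βl) = 3.08
For a short-circuited stub, Z_in = jZ_0·tan(βl)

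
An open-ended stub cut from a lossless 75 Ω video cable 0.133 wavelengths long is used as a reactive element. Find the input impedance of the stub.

Z_in ≈ −j67.8 Ω

βl = 2π × 0.133 = 47.9°
tan(βl) = 1.11
For an open-ended stub, Z_in = −jZ_0·cot(βl) = −jZ_0/tan(βl)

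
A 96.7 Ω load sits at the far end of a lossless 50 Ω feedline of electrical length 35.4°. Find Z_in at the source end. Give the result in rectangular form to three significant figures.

tan(βl) = tan(35.4°) = 0.711
Z_in = Z_0·(Z_L + jZ_0·tanβl)/(Z_0 + jZ_L·tanβl)
     = 50·(96.7 + j35.5)/(50 + j68.7)

Z_in ≈ 50.4 − j33.7 Ω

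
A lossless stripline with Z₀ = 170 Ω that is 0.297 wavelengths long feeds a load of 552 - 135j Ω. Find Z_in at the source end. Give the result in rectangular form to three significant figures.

βl = 2π × 0.297 = 107°
tan(βl) = tan(107°) = -3.29
Z_in = Z_0·(Z_L + jZ_0·tanβl)/(Z_0 + jZ_L·tanβl)
     = 170·(552 − j694)/(-274 − j1810)

Z_in ≈ 55.9 + j60.2 Ω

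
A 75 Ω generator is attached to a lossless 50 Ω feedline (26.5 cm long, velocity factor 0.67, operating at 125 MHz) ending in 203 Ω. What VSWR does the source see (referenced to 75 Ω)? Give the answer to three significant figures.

λ = v/f = 0.67·c / 125 MHz = 1.61 m
βl = 2π·l/λ = 2π × 0.165 = 59.3°
tan(βl) = 1.69
Z_in = Z_0·(Z_L + jZ_0·tanβl)/(Z_0 + jZ_L·tanβl) = 16.3 − j27.3 Ω
Γ_s = (Z_in − Z_s)/(Z_in + Z_s) = (-58.7 − j27.3)/(91.3 − j27.3), |Γ_s| = 0.679
VSWR = (1 + |Γ_s|)/(1 − |Γ_s|)

VSWR ≈ 5.24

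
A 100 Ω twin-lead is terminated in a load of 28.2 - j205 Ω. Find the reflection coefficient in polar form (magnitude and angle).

Γ ≈ 0.898 ∠ -51.3°

Γ = (Z_L − Z_0)/(Z_L + Z_0) = (-71.8 − j205)/(128.2 − j205)
|Γ| = 217/242 = 0.898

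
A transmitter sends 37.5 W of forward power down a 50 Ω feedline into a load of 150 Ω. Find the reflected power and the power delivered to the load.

P_reflected ≈ 9.38 W; P_delivered ≈ 28.1 W

Γ = (150 − 50)/(150 + 50) = 0.5
|Γ|² = 0.25
P_refl = |Γ|²·P_inc = 9.38 W, P_del = (1 − |Γ|²)·P_inc = 28.1 W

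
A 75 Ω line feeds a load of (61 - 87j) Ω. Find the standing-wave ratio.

VSWR ≈ 3.4

Γ = (Z_L − Z_0)/(Z_L + Z_0) = (-14 − j87)/(136 − j87)
|Γ| = 88.1/161 = 0.546
VSWR = (1 + |Γ|)/(1 − |Γ|) = 1.55/0.454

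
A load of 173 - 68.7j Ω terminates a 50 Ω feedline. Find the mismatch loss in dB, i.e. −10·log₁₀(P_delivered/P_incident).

mismatch loss ≈ 1.97 dB

Γ = (123 − j68.7)/(223 − j68.7), |Γ| = 0.604
|Γ|² = 0.365, so P_del/P_inc = 1 − |Γ|² = 0.635
ML = −10·log₁₀(1 − |Γ|²)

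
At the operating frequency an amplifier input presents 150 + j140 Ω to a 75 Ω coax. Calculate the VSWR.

Γ = (Z_L − Z_0)/(Z_L + Z_0) = (75 + j140)/(225 + j140)
|Γ| = 159/265 = 0.599
VSWR = (1 + |Γ|)/(1 − |Γ|) = 1.6/0.401

VSWR ≈ 3.99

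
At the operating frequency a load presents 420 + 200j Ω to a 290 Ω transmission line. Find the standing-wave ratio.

VSWR ≈ 1.96

Γ = (Z_L − Z_0)/(Z_L + Z_0) = (130 + j200)/(710 + j200)
|Γ| = 239/738 = 0.323
VSWR = (1 + |Γ|)/(1 − |Γ|) = 1.32/0.677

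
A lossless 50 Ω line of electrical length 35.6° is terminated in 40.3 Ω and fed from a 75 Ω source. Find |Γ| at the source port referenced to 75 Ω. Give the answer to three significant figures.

|Γ| ≈ 0.254

tan(βl) = 0.716
Z_in = Z_0·(Z_L + jZ_0·tanβl)/(Z_0 + jZ_L·tanβl) = 45.7 + j9.41 Ω
Γ_s = (Z_in − Z_s)/(Z_in + Z_s) = (-29.3 + j9.41)/(121 + j9.41), |Γ_s| = 0.254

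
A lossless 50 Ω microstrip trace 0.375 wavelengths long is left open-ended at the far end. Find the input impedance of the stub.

βl = 2π × 0.375 = 135°
tan(βl) = -1
For an open-ended stub, Z_in = −jZ_0·cot(βl) = −jZ_0/tan(βl)

Z_in ≈ +j50 Ω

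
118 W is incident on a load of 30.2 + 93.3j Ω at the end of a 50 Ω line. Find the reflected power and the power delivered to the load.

|Γ| = |(-19.8 + j93.3)/(80.2 + j93.3)| = 0.775
|Γ|² = 0.601
P_refl = |Γ|²·P_inc = 70.9 W, P_del = (1 − |Γ|²)·P_inc = 47.1 W

P_reflected ≈ 70.9 W; P_delivered ≈ 47.1 W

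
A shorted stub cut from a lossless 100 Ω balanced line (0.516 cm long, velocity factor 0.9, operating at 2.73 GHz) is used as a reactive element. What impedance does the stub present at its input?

Z_in ≈ +j34 Ω

λ = v/f = 0.9·c / 2.73 GHz = 0.0989 m
βl = 2π·l/λ = 2π × 0.0522 = 18.8°
tan(βl) = 0.34
For a shorted stub, Z_in = jZ_0·tan(βl)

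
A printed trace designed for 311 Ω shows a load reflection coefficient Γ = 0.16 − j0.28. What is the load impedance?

Z_L ≈ 355 − j222 Ω

Z_L = Z_0·(1 + Γ)/(1 − Γ) = 311·(1.16 − j0.28)/(0.84 + j0.28)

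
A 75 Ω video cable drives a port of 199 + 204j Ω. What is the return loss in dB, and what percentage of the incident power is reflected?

Γ = (124 + j204)/(274 + j204), |Γ| = 0.699
RL = −20·log₁₀(0.699) = 3.11 dB
P_refl/P_inc = |Γ|² = 0.488

RL ≈ 3.11 dB; 48.8% of incident power reflected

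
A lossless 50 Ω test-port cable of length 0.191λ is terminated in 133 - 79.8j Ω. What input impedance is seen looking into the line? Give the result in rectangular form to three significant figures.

βl = 2π × 0.191 = 68.8°
tan(βl) = tan(68.8°) = 2.57
Z_in = Z_0·(Z_L + jZ_0·tanβl)/(Z_0 + jZ_L·tanβl)
     = 50·(133 + j48.8)/(255 + j342)

Z_in ≈ 13.9 − j9.06 Ω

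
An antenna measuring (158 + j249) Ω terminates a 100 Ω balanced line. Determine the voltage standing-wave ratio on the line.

VSWR ≈ 5.97

Γ = (Z_L − Z_0)/(Z_L + Z_0) = (58 + j249)/(258 + j249)
|Γ| = 256/359 = 0.713
VSWR = (1 + |Γ|)/(1 − |Γ|) = 1.71/0.287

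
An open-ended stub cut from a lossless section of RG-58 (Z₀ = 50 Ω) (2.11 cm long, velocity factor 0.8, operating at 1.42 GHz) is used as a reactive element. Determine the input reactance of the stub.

X_in ≈ -50.1 Ω (capacitive)

λ = v/f = 0.8·c / 1.42 GHz = 0.169 m
βl = 2π·l/λ = 2π × 0.125 = 44.9°
tan(βl) = 0.998
For an open-ended stub, Z_in = −jZ_0·cot(βl) = −jZ_0/tan(βl)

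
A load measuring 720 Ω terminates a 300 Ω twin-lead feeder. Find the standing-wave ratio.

VSWR ≈ 2.4

For a purely resistive load, VSWR = R_L/Z_0 or Z_0/R_L (whichever > 1) = 720/300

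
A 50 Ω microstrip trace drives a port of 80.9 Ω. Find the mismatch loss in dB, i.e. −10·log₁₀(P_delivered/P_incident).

mismatch loss ≈ 0.249 dB

Γ = (80.9 − 50)/(80.9 + 50) = 0.236
|Γ|² = 0.0557, so P_del/P_inc = 1 − |Γ|² = 0.944
ML = −10·log₁₀(1 − |Γ|²)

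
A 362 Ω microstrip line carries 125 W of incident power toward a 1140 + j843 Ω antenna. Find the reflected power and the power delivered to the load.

P_reflected ≈ 55.4 W; P_delivered ≈ 69.6 W

|Γ| = |(778 + j843)/(1502 + j843)| = 0.666
|Γ|² = 0.444
P_refl = |Γ|²·P_inc = 55.4 W, P_del = (1 − |Γ|²)·P_inc = 69.6 W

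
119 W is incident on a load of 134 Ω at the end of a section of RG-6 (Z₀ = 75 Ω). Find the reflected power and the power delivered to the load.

P_reflected ≈ 9.48 W; P_delivered ≈ 110 W

Γ = (134 − 75)/(134 + 75) = 0.282
|Γ|² = 0.0797
P_refl = |Γ|²·P_inc = 9.48 W, P_del = (1 − |Γ|²)·P_inc = 110 W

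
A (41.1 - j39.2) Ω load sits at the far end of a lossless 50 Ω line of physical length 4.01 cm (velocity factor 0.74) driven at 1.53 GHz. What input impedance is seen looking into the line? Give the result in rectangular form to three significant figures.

Z_in ≈ 40 + j38.4 Ω

λ = v/f = 0.74·c / 1.53 GHz = 0.145 m
βl = 2π·l/λ = 2π × 0.276 = 99.5°
tan(βl) = tan(99.5°) = -5.98
Z_in = Z_0·(Z_L + jZ_0·tanβl)/(Z_0 + jZ_L·tanβl)
     = 50·(41.1 − j338)/(-184 − j246)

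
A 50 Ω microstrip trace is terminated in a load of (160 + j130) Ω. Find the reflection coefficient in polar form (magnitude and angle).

Γ ≈ 0.689 ∠ 18°

Γ = (Z_L − Z_0)/(Z_L + Z_0) = (110 + j130)/(210 + j130)
|Γ| = 170/247 = 0.689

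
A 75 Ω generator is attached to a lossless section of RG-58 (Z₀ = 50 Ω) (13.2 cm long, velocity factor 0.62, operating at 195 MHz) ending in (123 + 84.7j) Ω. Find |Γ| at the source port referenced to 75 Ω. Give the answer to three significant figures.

λ = v/f = 0.62·c / 195 MHz = 0.954 m
βl = 2π·l/λ = 2π × 0.138 = 49.8°
tan(βl) = 1.18
Z_in = Z_0·(Z_L + jZ_0·tanβl)/(Z_0 + jZ_L·tanβl) = 31.1 − j53 Ω
Γ_s = (Z_in − Z_s)/(Z_in + Z_s) = (-43.9 − j53)/(106 − j53), |Γ_s| = 0.58

|Γ| ≈ 0.58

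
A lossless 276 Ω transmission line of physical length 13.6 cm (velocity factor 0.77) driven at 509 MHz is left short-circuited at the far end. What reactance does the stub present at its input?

λ = v/f = 0.77·c / 509 MHz = 0.454 m
βl = 2π·l/λ = 2π × 0.3 = 108°
tan(βl) = -3.1
For a short-circuited stub, Z_in = jZ_0·tan(βl)

X_in ≈ -855 Ω (capacitive)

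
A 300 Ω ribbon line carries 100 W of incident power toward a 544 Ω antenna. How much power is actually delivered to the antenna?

Γ = (544 − 300)/(544 + 300) = 0.289
|Γ|² = 0.0836
P_refl = |Γ|²·P_inc = 8.36 W, P_del = (1 − |Γ|²)·P_inc = 91.6 W

P_delivered ≈ 91.6 W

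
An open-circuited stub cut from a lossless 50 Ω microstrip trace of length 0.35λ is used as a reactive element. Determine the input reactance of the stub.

βl = 2π × 0.35 = 126°
tan(βl) = -1.38
For an open-circuited stub, Z_in = −jZ_0·cot(βl) = −jZ_0/tan(βl)

X_in ≈ 36.3 Ω (inductive)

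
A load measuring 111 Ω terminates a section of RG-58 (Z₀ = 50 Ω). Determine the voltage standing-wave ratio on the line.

VSWR ≈ 2.22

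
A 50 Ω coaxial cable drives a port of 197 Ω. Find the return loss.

Γ = (197 − 50)/(197 + 50) = 0.595
RL = −20·log₁₀|Γ| = −20·log₁₀(0.595)

RL ≈ 4.51 dB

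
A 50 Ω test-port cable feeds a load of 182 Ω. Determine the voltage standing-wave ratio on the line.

VSWR ≈ 3.64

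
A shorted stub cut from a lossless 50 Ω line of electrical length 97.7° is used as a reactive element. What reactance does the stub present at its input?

X_in ≈ -370 Ω (capacitive)

tan(βl) = -7.4
For a shorted stub, Z_in = jZ_0·tan(βl)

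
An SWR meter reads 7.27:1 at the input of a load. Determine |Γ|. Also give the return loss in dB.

|Γ| ≈ 0.758; return loss ≈ 2.4 dB

|Γ| = (S − 1)/(S + 1) = (7.27 − 1)/(7.27 + 1) = 6.27/8.27
RL = −20·log₁₀|Γ| = −20·log₁₀(0.758)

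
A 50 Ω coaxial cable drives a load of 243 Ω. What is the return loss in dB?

Γ = (243 − 50)/(243 + 50) = 0.659
RL = −20·log₁₀|Γ| = −20·log₁₀(0.659)

RL ≈ 3.63 dB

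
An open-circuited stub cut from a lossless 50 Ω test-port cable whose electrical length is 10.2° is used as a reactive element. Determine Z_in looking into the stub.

tan(βl) = 0.18
For an open-circuited stub, Z_in = −jZ_0·cot(βl) = −jZ_0/tan(βl)

Z_in ≈ −j278 Ω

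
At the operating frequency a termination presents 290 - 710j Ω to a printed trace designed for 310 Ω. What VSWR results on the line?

Γ = (Z_L − Z_0)/(Z_L + Z_0) = (-20 − j710)/(600 − j710)
|Γ| = 710/930 = 0.764
VSWR = (1 + |Γ|)/(1 − |Γ|) = 1.76/0.236

VSWR ≈ 7.48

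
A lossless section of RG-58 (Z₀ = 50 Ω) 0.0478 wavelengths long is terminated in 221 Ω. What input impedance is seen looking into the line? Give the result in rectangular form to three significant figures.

βl = 2π × 0.0478 = 17.2°
tan(βl) = tan(17.2°) = 0.31
Z_in = Z_0·(Z_L + jZ_0·tanβl)/(Z_0 + jZ_L·tanβl)
     = 50·(221 + j15.5)/(50 + j68.4)

Z_in ≈ 84.3 − j99.9 Ω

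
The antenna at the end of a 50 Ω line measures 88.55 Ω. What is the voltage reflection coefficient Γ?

Γ = 0.278

Γ = (Z_L − Z_0)/(Z_L + Z_0) = (88.55 − 50)/(88.55 + 50) = 38.55/138.6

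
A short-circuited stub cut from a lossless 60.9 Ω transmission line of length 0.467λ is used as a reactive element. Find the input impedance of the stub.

βl = 2π × 0.467 = 168°
tan(βl) = -0.21
For a short-circuited stub, Z_in = jZ_0·tan(βl)

Z_in ≈ −j12.8 Ω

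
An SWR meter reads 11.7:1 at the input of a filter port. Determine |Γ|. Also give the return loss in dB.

|Γ| ≈ 0.843; return loss ≈ 1.49 dB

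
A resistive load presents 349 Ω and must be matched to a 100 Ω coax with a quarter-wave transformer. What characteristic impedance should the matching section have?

Z_qwt = √(Z_0·R_L) = √(100 × 349) = √34900

Z_qwt ≈ 187 Ω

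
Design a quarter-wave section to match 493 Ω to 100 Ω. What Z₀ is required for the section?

Z_qwt = √(Z_0·R_L) = √(100 × 493) = √49300

Z_qwt ≈ 222 Ω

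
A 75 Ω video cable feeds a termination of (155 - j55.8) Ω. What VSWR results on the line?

Γ = (Z_L − Z_0)/(Z_L + Z_0) = (80 − j55.8)/(230 − j55.8)
|Γ| = 97.5/237 = 0.412
VSWR = (1 + |Γ|)/(1 − |Γ|) = 1.41/0.588

VSWR ≈ 2.4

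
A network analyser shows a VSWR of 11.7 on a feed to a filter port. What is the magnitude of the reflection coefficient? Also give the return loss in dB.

|Γ| ≈ 0.843; return loss ≈ 1.49 dB

|Γ| = (S − 1)/(S + 1) = (11.7 − 1)/(11.7 + 1) = 10.7/12.7
RL = −20·log₁₀|Γ| = −20·log₁₀(0.843)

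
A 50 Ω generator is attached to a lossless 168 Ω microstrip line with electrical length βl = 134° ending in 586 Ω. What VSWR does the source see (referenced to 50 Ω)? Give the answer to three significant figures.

tan(βl) = -1.04
Z_in = Z_0·(Z_L + jZ_0·tanβl)/(Z_0 + jZ_L·tanβl) = 86.5 + j138 Ω
Γ_s = (Z_in − Z_s)/(Z_in + Z_s) = (36.5 + j138)/(136 + j138), |Γ_s| = 0.736
VSWR = (1 + |Γ_s|)/(1 − |Γ_s|)

VSWR ≈ 6.58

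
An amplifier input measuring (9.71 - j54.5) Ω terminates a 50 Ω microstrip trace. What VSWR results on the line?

VSWR ≈ 11.4

Γ = (Z_L − Z_0)/(Z_L + Z_0) = (-40.29 − j54.5)/(59.71 − j54.5)
|Γ| = 67.8/80.8 = 0.838
VSWR = (1 + |Γ|)/(1 − |Γ|) = 1.84/0.162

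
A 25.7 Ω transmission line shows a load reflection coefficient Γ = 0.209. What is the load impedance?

Z_L = Z_0·(1 + Γ)/(1 − Γ) = 25.7·(1.21)/(0.791)

Z_L ≈ 39.3 Ω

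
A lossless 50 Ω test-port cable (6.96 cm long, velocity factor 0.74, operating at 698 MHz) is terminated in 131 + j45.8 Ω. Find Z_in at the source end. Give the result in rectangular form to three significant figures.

λ = v/f = 0.74·c / 698 MHz = 0.318 m
βl = 2π·l/λ = 2π × 0.219 = 78.8°
tan(βl) = tan(78.8°) = 5.04
Z_in = Z_0·(Z_L + jZ_0·tanβl)/(Z_0 + jZ_L·tanβl)
     = 50·(131 + j298)/(-181 + j660)

Z_in ≈ 18.5 − j15 Ω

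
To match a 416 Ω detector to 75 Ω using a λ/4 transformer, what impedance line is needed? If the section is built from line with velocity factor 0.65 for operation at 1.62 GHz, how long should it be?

Z_qwt = √(Z_0·R_L) = √(75 × 416) = √31200
λ = 0.65·c/f = 0.12 m, so l = λ/4 = 0.0301 m

Z_qwt ≈ 177 Ω; length ≈ 3.01 cm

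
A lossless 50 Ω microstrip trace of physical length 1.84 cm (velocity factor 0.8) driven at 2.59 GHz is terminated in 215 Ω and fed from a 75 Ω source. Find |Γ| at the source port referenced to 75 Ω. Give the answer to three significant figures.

λ = v/f = 0.8·c / 2.59 GHz = 0.0927 m
βl = 2π·l/λ = 2π × 0.199 = 71.5°
tan(βl) = 2.99
Z_in = Z_0·(Z_L + jZ_0·tanβl)/(Z_0 + jZ_L·tanβl) = 12.9 − j15.7 Ω
Γ_s = (Z_in − Z_s)/(Z_in + Z_s) = (-62.1 − j15.7)/(87.9 − j15.7), |Γ_s| = 0.718

|Γ| ≈ 0.718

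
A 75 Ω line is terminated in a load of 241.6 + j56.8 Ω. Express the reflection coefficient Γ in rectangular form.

Γ = (Z_L − Z_0)/(Z_L + Z_0) = (166.6 + j56.8)/(316.6 + j56.8)

Γ ≈ 0.541 + j0.0823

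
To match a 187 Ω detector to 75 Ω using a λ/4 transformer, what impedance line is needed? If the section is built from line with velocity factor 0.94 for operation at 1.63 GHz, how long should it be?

Z_qwt ≈ 118 Ω; length ≈ 4.33 cm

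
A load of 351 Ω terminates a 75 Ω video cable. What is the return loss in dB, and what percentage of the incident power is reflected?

RL ≈ 3.77 dB; 42% of incident power reflected

Γ = (351 − 75)/(351 + 75) = 0.648
RL = −20·log₁₀(0.648) = 3.77 dB
P_refl/P_inc = |Γ|² = 0.42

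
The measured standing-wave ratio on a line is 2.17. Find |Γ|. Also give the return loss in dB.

|Γ| = (S − 1)/(S + 1) = (2.17 − 1)/(2.17 + 1) = 1.17/3.17
RL = −20·log₁₀|Γ| = −20·log₁₀(0.369)

|Γ| ≈ 0.369; return loss ≈ 8.66 dB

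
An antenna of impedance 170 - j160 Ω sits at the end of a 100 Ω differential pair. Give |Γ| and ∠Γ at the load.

Γ ≈ 0.556 ∠ -35.7°

Γ = (Z_L − Z_0)/(Z_L + Z_0) = (70 − j160)/(270 − j160)
|Γ| = 175/314 = 0.556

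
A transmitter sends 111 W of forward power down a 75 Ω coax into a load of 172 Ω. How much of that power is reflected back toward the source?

P_reflected ≈ 17.1 W

Γ = (172 − 75)/(172 + 75) = 0.393
|Γ|² = 0.154
P_refl = |Γ|²·P_inc = 17.1 W, P_del = (1 − |Γ|²)·P_inc = 93.9 W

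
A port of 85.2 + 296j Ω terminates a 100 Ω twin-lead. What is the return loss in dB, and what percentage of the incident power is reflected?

Γ = (-14.8 + j296)/(185.2 + j296), |Γ| = 0.849
RL = −20·log₁₀(0.849) = 1.42 dB
P_refl/P_inc = |Γ|² = 0.72

RL ≈ 1.42 dB; 72% of incident power reflected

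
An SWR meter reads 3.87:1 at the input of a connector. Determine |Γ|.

|Γ| ≈ 0.589

|Γ| = (S − 1)/(S + 1) = (3.87 − 1)/(3.87 + 1) = 2.87/4.87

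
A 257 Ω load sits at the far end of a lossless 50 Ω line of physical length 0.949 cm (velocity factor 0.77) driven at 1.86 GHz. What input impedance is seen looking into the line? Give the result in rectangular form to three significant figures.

Z_in ≈ 40 − j81.1 Ω

λ = v/f = 0.77·c / 1.86 GHz = 0.124 m
βl = 2π·l/λ = 2π × 0.0764 = 27.5°
tan(βl) = tan(27.5°) = 0.521
Z_in = Z_0·(Z_L + jZ_0·tanβl)/(Z_0 + jZ_L·tanβl)
     = 50·(257 + j26)/(50 + j134)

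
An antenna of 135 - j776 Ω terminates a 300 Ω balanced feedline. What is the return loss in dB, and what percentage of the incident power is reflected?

RL ≈ 0.995 dB; 79.5% of incident power reflected

Γ = (-165 − j776)/(435 − j776), |Γ| = 0.892
RL = −20·log₁₀(0.892) = 0.995 dB
P_refl/P_inc = |Γ|² = 0.795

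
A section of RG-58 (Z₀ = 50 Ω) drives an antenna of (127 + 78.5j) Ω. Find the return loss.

RL ≈ 4.91 dB

Γ = (77 + j78.5)/(177 + j78.5), |Γ| = 0.568
RL = −20·log₁₀|Γ| = −20·log₁₀(0.568)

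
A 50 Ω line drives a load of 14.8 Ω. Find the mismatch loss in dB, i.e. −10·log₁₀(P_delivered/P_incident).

Γ = (14.8 − 50)/(14.8 + 50) = -0.543
|Γ|² = 0.295, so P_del/P_inc = 1 − |Γ|² = 0.705
ML = −10·log₁₀(1 − |Γ|²)

mismatch loss ≈ 1.52 dB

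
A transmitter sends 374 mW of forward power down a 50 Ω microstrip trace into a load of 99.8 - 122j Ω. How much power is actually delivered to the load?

P_delivered ≈ 200 mW

|Γ| = |(49.8 − j122)/(149.8 − j122)| = 0.682
|Γ|² = 0.465
P_refl = |Γ|²·P_inc = 174 mW, P_del = (1 − |Γ|²)·P_inc = 200 mW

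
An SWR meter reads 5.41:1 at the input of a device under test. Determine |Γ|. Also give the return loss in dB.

|Γ| ≈ 0.688; return loss ≈ 3.25 dB

|Γ| = (S − 1)/(S + 1) = (5.41 − 1)/(5.41 + 1) = 4.41/6.41
RL = −20·log₁₀|Γ| = −20·log₁₀(0.688)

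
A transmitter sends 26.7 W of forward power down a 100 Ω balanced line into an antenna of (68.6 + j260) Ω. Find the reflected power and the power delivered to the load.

P_reflected ≈ 19.1 W; P_delivered ≈ 7.63 W

|Γ| = |(-31.4 + j260)/(168.6 + j260)| = 0.845
|Γ|² = 0.714
P_refl = |Γ|²·P_inc = 19.1 W, P_del = (1 − |Γ|²)·P_inc = 7.63 W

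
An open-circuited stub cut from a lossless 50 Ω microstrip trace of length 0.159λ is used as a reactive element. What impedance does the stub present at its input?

Z_in ≈ −j32.2 Ω

βl = 2π × 0.159 = 57.2°
tan(βl) = 1.55
For an open-circuited stub, Z_in = −jZ_0·cot(βl) = −jZ_0/tan(βl)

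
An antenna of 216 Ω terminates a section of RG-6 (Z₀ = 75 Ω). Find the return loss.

RL ≈ 6.29 dB

Γ = (216 − 75)/(216 + 75) = 0.485
RL = −20·log₁₀|Γ| = −20·log₁₀(0.485)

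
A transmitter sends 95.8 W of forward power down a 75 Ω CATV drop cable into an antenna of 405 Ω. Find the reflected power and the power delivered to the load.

Γ = (405 − 75)/(405 + 75) = 0.688
|Γ|² = 0.473
P_refl = |Γ|²·P_inc = 45.3 W, P_del = (1 − |Γ|²)·P_inc = 50.5 W

P_reflected ≈ 45.3 W; P_delivered ≈ 50.5 W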